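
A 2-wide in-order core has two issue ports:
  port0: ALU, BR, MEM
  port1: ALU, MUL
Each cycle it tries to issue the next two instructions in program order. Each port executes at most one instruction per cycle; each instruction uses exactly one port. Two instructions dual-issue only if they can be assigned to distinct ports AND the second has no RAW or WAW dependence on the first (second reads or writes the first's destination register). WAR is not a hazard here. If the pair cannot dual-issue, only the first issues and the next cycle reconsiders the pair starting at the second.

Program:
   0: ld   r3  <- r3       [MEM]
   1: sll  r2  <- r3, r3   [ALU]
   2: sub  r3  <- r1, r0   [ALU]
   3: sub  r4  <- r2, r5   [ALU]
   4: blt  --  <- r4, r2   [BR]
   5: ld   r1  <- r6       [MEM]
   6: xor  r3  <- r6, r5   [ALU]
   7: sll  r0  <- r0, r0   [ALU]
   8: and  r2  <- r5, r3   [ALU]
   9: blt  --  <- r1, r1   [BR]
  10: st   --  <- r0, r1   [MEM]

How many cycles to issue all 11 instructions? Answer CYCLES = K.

[0] i0  ld.MEM  -- RAW r3
[1] i1,i2  sll.ALU;sub.ALU  -- dual
[2] i3  sub.ALU  -- RAW r4
[3] i4  blt.BR  -- no-port BR/MEM
[4] i5,i6  ld.MEM;xor.ALU  -- dual
[5] i7,i8  sll.ALU;and.ALU  -- dual
[6] i9  blt.BR  -- no-port BR/MEM
[7] i10  st.MEM  -- tail

CYCLES = 8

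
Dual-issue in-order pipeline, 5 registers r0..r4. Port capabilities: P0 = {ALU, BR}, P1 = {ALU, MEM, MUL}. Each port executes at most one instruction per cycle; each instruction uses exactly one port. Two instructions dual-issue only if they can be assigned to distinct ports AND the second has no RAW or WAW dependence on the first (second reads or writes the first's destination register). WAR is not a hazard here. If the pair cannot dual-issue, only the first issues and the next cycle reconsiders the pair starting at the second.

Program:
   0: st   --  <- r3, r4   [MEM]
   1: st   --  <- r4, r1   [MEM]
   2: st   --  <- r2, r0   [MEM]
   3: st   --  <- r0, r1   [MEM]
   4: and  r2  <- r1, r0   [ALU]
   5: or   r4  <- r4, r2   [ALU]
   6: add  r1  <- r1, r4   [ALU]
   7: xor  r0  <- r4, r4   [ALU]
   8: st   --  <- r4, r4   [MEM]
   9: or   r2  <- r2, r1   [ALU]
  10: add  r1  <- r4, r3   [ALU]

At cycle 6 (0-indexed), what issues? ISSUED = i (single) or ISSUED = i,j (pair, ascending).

[0] i0  st.MEM  -- no-port MEM/MEM
[1] i1  st.MEM  -- no-port MEM/MEM
[2] i2  st.MEM  -- no-port MEM/MEM
[3] i3+i4  st.MEM/and.ALU  -- 2-wide
[4] i5  or.ALU  -- RAW r4
[5] i6+i7  add.ALU/xor.ALU  -- 2-wide
[6] i8+i9  st.MEM/or.ALU  -- 2-wide
[7] i10  add.ALU  -- tail

ISSUED = 8,9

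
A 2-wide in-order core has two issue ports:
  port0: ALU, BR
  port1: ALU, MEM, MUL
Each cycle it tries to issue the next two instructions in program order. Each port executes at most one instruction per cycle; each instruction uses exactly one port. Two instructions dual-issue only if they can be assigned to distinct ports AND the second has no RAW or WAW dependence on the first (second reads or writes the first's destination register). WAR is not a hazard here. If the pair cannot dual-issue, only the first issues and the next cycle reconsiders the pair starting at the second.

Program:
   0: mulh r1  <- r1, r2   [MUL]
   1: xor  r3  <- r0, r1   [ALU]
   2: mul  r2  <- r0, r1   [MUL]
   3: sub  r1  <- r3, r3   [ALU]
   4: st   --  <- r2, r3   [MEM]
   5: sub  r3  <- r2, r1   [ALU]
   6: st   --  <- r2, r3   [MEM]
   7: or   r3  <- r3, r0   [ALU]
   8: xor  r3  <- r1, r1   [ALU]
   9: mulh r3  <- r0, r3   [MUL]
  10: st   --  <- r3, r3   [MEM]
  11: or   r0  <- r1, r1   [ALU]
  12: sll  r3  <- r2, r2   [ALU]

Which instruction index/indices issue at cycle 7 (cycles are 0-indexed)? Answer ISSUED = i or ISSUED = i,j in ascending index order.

ISSUED = 10,11

[0] i0  mulh.MUL  -- RAW r1
[1] i1+i2  xor.ALU mul.MUL  -- 2-wide
[2] i3+i4  sub.ALU st.MEM  -- 2-wide
[3] i5  sub.ALU  -- RAW r3
[4] i6+i7  st.MEM or.ALU  -- 2-wide
[5] i8  xor.ALU  -- RAW+WAW r3
[6] i9  mulh.MUL  -- no-port MUL/MEM
[7] i10+i11  st.MEM or.ALU  -- 2-wide
[8] i12  sll.ALU  -- tail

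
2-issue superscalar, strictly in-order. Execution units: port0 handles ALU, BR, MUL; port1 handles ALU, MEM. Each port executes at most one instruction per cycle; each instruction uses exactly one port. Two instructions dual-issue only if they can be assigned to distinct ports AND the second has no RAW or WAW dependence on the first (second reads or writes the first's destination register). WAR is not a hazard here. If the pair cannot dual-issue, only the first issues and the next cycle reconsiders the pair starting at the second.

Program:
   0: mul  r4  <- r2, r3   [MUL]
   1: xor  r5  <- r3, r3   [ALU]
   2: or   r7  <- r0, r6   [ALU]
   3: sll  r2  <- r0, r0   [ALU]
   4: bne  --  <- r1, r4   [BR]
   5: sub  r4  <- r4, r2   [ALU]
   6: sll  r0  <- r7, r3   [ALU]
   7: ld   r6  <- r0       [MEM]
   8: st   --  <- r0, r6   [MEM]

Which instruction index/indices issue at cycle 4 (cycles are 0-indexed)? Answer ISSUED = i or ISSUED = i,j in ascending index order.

c0: i0/i1 mul xor  pair
c1: i2/i3 or sll  pair
c2: i4/i5 bne sub  pair
c3: i6 sll  RAW r0
c4: i7 ld  no-port MEM/MEM
c5: i8 st  tail

ISSUED = 7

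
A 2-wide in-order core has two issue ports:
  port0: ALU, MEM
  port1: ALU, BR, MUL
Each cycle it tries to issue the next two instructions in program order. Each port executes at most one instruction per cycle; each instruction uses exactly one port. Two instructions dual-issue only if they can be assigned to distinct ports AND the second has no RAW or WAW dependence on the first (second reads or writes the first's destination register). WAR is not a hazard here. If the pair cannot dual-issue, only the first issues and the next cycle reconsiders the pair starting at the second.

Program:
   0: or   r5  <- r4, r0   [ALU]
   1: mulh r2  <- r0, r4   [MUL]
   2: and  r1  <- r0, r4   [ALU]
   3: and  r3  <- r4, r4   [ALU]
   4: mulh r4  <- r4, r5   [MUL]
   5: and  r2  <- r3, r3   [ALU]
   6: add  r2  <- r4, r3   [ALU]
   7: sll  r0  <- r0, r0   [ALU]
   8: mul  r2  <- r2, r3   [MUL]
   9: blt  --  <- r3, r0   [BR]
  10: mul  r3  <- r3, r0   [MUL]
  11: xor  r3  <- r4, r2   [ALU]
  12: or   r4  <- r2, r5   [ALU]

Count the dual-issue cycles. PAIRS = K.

PAIRS = 5

#0 head=0: or mulh i0/i1 2-wide
#1 head=2: and and i2/i3 2-wide
#2 head=4: mulh and i4/i5 2-wide
#3 head=6: add sll i6/i7 2-wide
#4 head=8: mul i8 no-port MUL/BR
#5 head=9: blt i9 no-port BR/MUL
#6 head=10: mul i10 WAW r3
#7 head=11: xor or i11/i12 2-wide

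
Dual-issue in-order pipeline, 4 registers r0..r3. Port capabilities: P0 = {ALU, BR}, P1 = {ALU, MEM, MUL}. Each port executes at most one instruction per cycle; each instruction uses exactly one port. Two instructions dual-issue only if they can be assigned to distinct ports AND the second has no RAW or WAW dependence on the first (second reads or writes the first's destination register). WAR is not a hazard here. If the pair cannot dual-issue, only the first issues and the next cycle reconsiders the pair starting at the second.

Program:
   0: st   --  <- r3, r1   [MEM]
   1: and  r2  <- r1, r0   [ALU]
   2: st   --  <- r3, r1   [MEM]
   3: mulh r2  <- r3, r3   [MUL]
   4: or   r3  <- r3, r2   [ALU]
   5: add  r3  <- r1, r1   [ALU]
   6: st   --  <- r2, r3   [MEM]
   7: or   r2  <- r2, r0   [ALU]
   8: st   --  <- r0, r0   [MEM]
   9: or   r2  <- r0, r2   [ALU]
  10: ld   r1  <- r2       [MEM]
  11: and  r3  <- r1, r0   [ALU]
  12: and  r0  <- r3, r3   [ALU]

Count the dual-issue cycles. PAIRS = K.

  cy0 -> i0/i1 (st and) pair
  cy1 -> i2 (st) no-port MEM/MUL
  cy2 -> i3 (mulh) RAW r2
  cy3 -> i4 (or) WAW r3
  cy4 -> i5 (add) RAW r3
  cy5 -> i6/i7 (st or) pair
  cy6 -> i8/i9 (st or) pair
  cy7 -> i10 (ld) RAW r1
  cy8 -> i11 (and) RAW r3
  cy9 -> i12 (and) tail

PAIRS = 3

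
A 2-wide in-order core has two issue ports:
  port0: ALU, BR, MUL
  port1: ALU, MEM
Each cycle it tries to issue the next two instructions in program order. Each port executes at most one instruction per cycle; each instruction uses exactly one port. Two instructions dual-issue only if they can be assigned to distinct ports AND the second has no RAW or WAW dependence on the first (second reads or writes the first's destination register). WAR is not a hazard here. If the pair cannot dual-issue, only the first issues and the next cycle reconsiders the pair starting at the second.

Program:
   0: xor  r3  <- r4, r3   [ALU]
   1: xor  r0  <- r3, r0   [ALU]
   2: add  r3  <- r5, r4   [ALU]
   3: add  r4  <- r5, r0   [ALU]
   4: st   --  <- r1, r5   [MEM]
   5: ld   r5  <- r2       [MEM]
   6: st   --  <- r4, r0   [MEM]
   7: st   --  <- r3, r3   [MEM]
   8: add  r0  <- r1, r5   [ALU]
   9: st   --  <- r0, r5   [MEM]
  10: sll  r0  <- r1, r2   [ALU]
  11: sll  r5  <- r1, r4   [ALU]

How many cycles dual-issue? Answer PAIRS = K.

PAIRS = 4

c0: i0 xor  RAW r3
c1: i1+i2 xor/add  pair
c2: i3+i4 add/st  pair
c3: i5 ld  no-port MEM/MEM
c4: i6 st  no-port MEM/MEM
c5: i7+i8 st/add  pair
c6: i9+i10 st/sll  pair
c7: i11 sll  tail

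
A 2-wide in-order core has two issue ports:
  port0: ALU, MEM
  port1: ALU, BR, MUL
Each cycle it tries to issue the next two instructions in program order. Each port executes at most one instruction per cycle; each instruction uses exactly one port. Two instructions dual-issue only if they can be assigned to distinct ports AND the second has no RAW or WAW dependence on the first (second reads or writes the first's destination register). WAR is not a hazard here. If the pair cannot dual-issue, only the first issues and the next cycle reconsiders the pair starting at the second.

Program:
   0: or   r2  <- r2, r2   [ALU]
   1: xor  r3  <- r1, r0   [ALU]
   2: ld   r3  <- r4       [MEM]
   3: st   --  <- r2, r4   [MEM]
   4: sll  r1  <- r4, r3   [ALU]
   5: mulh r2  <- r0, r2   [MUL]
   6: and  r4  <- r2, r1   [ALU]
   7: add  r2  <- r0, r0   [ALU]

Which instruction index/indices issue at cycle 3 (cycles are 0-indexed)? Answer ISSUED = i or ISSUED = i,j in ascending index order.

ISSUED = 5

  cy0 -> i0,i1 (or/xor) dual
  cy1 -> i2 (ld) no-port MEM/MEM
  cy2 -> i3,i4 (st/sll) dual
  cy3 -> i5 (mulh) RAW r2
  cy4 -> i6,i7 (and/add) dual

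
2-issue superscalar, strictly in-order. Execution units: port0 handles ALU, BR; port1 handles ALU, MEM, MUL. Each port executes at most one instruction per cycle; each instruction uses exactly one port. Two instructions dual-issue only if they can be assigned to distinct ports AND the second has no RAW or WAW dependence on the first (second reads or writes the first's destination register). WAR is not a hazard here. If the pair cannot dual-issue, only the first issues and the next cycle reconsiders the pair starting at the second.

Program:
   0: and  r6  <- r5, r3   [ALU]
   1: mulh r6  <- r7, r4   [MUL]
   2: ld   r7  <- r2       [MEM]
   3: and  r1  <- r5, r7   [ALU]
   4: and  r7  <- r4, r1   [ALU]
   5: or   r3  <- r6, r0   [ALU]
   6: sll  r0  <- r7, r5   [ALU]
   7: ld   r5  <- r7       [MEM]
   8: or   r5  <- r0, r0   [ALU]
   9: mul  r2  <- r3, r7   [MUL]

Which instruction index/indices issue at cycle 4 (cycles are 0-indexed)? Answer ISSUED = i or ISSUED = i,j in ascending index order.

ISSUED = 4,5

[0] i0  and  -- WAW r6
[1] i1  mulh  -- no-port MUL/MEM
[2] i2  ld  -- RAW r7
[3] i3  and  -- RAW r1
[4] i4&i5  and;or  -- pair
[5] i6&i7  sll;ld  -- pair
[6] i8&i9  or;mul  -- pair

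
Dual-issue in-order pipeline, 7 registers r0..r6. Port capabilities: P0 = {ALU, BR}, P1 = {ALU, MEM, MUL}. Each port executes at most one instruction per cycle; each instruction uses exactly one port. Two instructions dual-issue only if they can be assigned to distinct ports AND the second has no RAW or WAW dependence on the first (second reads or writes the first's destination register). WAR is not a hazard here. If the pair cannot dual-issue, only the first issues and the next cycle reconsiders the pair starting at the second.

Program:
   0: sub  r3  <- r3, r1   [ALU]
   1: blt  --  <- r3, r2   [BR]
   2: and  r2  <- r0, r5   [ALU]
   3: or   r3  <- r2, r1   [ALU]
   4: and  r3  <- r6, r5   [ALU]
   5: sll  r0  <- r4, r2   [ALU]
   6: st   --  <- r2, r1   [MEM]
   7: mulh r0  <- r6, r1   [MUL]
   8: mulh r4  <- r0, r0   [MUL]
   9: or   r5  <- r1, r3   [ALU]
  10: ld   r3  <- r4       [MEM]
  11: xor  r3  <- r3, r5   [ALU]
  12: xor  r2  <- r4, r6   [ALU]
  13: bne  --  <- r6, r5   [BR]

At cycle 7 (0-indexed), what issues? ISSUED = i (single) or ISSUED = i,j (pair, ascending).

t=0 i0:sub ; RAW r3
t=1 i1/i2:blt and ; 2-wide
t=2 i3:or ; WAW r3
t=3 i4/i5:and sll ; 2-wide
t=4 i6:st ; no-port MEM/MUL
t=5 i7:mulh ; no-port MUL/MUL
t=6 i8/i9:mulh or ; 2-wide
t=7 i10:ld ; RAW+WAW r3
t=8 i11/i12:xor xor ; 2-wide
t=9 i13:bne ; tail

ISSUED = 10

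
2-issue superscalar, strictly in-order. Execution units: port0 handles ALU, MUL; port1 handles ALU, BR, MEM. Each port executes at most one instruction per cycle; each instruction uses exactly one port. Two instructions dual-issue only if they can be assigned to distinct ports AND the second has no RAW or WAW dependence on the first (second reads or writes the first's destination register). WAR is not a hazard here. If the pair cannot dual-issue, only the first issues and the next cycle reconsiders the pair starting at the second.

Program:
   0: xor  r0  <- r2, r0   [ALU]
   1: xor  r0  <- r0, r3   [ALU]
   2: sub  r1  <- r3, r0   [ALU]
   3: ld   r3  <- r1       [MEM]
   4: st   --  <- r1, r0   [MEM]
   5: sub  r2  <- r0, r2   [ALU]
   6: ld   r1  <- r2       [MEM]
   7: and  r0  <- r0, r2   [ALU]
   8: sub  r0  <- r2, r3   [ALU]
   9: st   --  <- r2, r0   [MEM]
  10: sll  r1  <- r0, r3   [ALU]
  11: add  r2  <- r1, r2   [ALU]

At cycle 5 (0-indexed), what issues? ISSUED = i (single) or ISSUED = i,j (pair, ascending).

ISSUED = 6,7

[0] i0  xor  -- RAW+WAW r0
[1] i1  xor  -- RAW r0
[2] i2  sub  -- RAW r1
[3] i3  ld  -- no-port MEM/MEM
[4] i4/i5  st/sub  -- dual
[5] i6/i7  ld/and  -- dual
[6] i8  sub  -- RAW r0
[7] i9/i10  st/sll  -- dual
[8] i11  add  -- tail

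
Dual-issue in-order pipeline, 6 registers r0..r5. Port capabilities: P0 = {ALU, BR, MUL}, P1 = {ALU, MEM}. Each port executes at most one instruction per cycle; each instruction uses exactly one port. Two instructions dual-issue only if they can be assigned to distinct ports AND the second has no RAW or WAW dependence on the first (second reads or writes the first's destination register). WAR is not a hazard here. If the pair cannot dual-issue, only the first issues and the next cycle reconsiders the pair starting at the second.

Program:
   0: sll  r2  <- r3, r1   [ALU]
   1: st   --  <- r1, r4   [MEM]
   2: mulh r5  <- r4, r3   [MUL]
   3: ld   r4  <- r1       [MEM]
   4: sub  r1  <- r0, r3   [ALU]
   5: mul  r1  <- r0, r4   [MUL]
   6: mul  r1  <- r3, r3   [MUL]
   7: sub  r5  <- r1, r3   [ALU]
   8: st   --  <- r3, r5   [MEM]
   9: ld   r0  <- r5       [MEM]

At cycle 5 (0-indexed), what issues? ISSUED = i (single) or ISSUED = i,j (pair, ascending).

t=0 i0&i1:sll/st ; dual
t=1 i2&i3:mulh/ld ; dual
t=2 i4:sub ; WAW r1
t=3 i5:mul ; no-port MUL/MUL
t=4 i6:mul ; RAW r1
t=5 i7:sub ; RAW r5
t=6 i8:st ; no-port MEM/MEM
t=7 i9:ld ; tail

ISSUED = 7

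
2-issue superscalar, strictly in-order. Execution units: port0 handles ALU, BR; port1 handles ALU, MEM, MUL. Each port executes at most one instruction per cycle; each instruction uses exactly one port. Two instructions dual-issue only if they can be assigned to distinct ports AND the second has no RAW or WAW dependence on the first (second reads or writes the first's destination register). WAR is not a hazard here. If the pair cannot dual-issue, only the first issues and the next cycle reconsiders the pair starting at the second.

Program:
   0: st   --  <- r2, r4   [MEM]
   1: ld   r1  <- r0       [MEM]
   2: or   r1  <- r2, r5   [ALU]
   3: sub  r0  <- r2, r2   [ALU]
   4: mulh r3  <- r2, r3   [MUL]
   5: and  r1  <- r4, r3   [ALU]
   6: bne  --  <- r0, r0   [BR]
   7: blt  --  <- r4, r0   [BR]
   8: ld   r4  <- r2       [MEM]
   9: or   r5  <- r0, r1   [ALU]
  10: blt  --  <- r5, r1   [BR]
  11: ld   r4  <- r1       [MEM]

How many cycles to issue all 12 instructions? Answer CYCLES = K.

  cy0 -> i0 (st.MEM) no-port MEM/MEM
  cy1 -> i1 (ld.MEM) WAW r1
  cy2 -> i2/i3 (or.ALU sub.ALU) dual
  cy3 -> i4 (mulh.MUL) RAW r3
  cy4 -> i5/i6 (and.ALU bne.BR) dual
  cy5 -> i7/i8 (blt.BR ld.MEM) dual
  cy6 -> i9 (or.ALU) RAW r5
  cy7 -> i10/i11 (blt.BR ld.MEM) dual

CYCLES = 8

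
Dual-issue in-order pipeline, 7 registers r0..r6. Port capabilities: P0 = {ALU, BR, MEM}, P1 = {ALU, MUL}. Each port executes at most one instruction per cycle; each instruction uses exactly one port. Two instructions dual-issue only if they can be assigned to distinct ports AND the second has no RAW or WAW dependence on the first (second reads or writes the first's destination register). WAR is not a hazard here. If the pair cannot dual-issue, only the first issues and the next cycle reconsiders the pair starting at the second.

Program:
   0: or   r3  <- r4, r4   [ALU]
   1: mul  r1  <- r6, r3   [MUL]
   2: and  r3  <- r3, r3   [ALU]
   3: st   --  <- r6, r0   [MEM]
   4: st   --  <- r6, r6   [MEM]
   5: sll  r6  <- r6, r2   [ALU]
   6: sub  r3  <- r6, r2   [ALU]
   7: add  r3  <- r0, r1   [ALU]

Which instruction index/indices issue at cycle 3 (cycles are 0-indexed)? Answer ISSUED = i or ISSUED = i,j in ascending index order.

c0: i0 or  RAW r3
c1: i1+i2 mul/and  dual
c2: i3 st  no-port MEM/MEM
c3: i4+i5 st/sll  dual
c4: i6 sub  WAW r3
c5: i7 add  tail

ISSUED = 4,5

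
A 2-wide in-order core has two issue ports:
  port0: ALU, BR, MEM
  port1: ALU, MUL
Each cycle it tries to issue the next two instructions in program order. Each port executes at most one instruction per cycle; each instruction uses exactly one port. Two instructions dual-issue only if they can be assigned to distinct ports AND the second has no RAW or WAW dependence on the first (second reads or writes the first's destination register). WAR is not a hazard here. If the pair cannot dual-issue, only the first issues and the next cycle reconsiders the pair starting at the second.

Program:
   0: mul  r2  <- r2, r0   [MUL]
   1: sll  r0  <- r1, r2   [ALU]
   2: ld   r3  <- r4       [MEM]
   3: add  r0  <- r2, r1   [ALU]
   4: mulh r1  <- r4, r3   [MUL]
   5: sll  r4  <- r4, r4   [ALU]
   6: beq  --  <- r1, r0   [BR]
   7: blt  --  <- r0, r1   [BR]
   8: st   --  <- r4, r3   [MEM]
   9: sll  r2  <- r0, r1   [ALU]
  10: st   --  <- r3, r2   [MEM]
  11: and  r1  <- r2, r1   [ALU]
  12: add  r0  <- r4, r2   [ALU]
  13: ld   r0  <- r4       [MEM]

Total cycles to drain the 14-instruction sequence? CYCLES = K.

#0 head=0: mul.MUL i0 RAW r2
#1 head=1: sll.ALU;ld.MEM i1/i2 dual
#2 head=3: add.ALU;mulh.MUL i3/i4 dual
#3 head=5: sll.ALU;beq.BR i5/i6 dual
#4 head=7: blt.BR i7 no-port BR/MEM
#5 head=8: st.MEM;sll.ALU i8/i9 dual
#6 head=10: st.MEM;and.ALU i10/i11 dual
#7 head=12: add.ALU i12 WAW r0
#8 head=13: ld.MEM i13 tail

CYCLES = 9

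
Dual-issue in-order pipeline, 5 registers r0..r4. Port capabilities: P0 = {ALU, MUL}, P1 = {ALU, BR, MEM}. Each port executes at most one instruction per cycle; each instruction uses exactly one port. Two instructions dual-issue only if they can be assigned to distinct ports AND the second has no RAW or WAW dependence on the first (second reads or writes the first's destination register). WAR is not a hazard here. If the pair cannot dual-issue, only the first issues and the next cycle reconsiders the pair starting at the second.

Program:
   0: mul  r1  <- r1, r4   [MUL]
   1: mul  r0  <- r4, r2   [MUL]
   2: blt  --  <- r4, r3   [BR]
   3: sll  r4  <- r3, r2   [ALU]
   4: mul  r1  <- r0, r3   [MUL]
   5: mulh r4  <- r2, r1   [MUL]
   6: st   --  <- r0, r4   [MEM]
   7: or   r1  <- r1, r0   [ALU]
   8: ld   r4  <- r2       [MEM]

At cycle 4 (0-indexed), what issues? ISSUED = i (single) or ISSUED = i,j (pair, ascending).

[0] i0  mul  -- no-port MUL/MUL
[1] i1/i2  mul blt  -- dual
[2] i3/i4  sll mul  -- dual
[3] i5  mulh  -- RAW r4
[4] i6/i7  st or  -- dual
[5] i8  ld  -- tail

ISSUED = 6,7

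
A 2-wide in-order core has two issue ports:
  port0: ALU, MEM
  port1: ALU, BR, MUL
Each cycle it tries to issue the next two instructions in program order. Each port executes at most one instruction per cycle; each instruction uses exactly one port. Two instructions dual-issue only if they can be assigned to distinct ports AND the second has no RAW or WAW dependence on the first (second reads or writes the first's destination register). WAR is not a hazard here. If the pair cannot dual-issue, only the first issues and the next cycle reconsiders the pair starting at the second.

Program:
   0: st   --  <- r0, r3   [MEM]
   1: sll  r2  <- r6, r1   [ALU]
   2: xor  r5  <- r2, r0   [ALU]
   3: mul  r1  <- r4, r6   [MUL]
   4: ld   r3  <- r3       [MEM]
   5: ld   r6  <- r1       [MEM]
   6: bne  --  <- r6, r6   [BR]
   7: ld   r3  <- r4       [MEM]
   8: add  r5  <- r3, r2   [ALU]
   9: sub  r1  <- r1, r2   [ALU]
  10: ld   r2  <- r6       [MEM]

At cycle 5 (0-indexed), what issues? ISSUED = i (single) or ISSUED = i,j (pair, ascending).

c0: i0,i1 st;sll  2-wide
c1: i2,i3 xor;mul  2-wide
c2: i4 ld  no-port MEM/MEM
c3: i5 ld  RAW r6
c4: i6,i7 bne;ld  2-wide
c5: i8,i9 add;sub  2-wide
c6: i10 ld  tail

ISSUED = 8,9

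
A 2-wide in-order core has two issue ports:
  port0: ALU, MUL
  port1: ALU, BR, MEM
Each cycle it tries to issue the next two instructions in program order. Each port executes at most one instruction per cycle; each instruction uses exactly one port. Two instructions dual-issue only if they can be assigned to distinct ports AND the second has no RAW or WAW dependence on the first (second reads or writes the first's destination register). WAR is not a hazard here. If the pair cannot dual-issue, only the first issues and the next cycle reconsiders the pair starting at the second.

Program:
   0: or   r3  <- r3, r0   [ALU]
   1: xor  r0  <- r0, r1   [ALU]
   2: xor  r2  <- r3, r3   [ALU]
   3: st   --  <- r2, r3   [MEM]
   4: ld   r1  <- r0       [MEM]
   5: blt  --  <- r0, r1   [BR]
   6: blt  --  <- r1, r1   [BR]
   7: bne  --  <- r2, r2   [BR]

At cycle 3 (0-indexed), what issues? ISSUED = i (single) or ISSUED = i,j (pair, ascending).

ISSUED = 4

  cy0 -> i0,i1 (or/xor) pair
  cy1 -> i2 (xor) RAW r2
  cy2 -> i3 (st) no-port MEM/MEM
  cy3 -> i4 (ld) no-port MEM/BR
  cy4 -> i5 (blt) no-port BR/BR
  cy5 -> i6 (blt) no-port BR/BR
  cy6 -> i7 (bne) tail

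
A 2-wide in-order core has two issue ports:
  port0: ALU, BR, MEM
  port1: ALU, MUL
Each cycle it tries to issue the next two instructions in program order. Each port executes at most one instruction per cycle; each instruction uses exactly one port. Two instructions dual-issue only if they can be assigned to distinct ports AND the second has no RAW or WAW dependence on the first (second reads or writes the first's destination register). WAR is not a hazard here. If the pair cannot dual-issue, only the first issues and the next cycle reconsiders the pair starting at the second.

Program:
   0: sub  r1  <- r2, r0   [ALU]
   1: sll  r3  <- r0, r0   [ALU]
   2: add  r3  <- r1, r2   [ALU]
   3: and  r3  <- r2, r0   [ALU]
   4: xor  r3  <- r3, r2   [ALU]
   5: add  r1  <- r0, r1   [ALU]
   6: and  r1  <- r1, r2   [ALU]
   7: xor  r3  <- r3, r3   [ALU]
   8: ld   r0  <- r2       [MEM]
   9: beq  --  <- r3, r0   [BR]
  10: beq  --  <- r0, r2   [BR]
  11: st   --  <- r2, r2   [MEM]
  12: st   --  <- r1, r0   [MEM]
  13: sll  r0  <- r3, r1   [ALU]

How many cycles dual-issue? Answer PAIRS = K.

PAIRS = 4

c0: i0+i1 sub.ALU/sll.ALU  2-wide
c1: i2 add.ALU  WAW r3
c2: i3 and.ALU  RAW+WAW r3
c3: i4+i5 xor.ALU/add.ALU  2-wide
c4: i6+i7 and.ALU/xor.ALU  2-wide
c5: i8 ld.MEM  no-port MEM/BR
c6: i9 beq.BR  no-port BR/BR
c7: i10 beq.BR  no-port BR/MEM
c8: i11 st.MEM  no-port MEM/MEM
c9: i12+i13 st.MEM/sll.ALU  2-wide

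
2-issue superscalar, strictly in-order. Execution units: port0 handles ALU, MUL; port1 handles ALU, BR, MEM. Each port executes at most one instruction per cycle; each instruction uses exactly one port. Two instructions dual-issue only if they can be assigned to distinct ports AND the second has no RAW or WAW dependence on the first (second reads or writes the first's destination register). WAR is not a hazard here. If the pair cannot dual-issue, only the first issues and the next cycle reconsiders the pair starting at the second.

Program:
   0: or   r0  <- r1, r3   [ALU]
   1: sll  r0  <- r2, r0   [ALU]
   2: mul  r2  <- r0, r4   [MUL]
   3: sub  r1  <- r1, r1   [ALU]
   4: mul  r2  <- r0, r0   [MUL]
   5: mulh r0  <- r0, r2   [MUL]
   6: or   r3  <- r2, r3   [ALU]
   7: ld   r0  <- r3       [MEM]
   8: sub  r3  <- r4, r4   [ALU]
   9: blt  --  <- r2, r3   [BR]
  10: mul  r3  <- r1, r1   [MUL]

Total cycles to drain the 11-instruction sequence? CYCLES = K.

CYCLES = 7

t=0 i0:or.ALU ; RAW+WAW r0
t=1 i1:sll.ALU ; RAW r0
t=2 i2+i3:mul.MUL/sub.ALU ; 2-wide
t=3 i4:mul.MUL ; no-port MUL/MUL
t=4 i5+i6:mulh.MUL/or.ALU ; 2-wide
t=5 i7+i8:ld.MEM/sub.ALU ; 2-wide
t=6 i9+i10:blt.BR/mul.MUL ; 2-wide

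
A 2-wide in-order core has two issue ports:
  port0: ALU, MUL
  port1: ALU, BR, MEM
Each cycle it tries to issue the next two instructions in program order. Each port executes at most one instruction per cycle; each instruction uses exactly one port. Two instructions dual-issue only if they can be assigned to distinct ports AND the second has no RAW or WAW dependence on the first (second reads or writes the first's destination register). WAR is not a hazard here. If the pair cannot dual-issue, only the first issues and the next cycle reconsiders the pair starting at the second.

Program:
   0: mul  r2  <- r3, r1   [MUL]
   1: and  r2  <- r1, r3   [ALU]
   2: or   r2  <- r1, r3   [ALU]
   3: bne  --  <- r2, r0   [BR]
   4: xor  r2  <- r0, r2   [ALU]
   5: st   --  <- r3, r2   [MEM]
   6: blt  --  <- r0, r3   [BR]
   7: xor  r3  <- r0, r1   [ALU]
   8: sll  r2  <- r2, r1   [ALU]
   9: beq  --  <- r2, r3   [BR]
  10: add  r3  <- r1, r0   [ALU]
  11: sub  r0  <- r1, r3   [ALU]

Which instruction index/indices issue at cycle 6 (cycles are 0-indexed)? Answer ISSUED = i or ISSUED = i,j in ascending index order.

ISSUED = 8

  cy0 -> i0 (mul) WAW r2
  cy1 -> i1 (and) WAW r2
  cy2 -> i2 (or) RAW r2
  cy3 -> i3,i4 (bne/xor) dual
  cy4 -> i5 (st) no-port MEM/BR
  cy5 -> i6,i7 (blt/xor) dual
  cy6 -> i8 (sll) RAW r2
  cy7 -> i9,i10 (beq/add) dual
  cy8 -> i11 (sub) tail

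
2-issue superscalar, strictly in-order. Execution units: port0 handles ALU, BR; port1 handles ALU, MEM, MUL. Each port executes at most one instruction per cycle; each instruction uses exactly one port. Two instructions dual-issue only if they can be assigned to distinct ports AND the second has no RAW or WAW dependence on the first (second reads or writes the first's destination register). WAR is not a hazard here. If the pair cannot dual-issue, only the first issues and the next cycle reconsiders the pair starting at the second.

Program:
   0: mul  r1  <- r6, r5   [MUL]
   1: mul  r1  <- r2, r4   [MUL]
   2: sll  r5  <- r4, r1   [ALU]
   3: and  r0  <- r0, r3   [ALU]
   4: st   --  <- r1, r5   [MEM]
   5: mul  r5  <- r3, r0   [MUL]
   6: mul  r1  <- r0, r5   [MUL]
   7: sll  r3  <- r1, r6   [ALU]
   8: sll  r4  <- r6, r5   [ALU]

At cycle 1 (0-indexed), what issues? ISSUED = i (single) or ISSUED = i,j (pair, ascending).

ISSUED = 1

t=0 i0:mul.MUL ; no-port MUL/MUL
t=1 i1:mul.MUL ; RAW r1
t=2 i2/i3:sll.ALU+and.ALU ; pair
t=3 i4:st.MEM ; no-port MEM/MUL
t=4 i5:mul.MUL ; no-port MUL/MUL
t=5 i6:mul.MUL ; RAW r1
t=6 i7/i8:sll.ALU+sll.ALU ; pair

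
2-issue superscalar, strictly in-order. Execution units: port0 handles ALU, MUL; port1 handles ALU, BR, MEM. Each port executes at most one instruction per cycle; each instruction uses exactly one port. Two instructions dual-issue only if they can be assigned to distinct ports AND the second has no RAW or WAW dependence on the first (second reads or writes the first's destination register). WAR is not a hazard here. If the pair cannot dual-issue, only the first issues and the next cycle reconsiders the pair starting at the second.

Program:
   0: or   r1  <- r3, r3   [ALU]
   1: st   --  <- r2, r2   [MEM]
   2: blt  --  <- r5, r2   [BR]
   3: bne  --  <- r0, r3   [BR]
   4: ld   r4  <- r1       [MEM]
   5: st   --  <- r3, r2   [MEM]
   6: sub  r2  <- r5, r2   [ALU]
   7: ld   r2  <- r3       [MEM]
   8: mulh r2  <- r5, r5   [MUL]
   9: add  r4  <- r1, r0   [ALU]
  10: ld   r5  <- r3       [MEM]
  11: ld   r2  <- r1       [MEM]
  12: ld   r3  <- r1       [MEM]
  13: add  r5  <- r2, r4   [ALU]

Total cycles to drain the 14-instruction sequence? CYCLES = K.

CYCLES = 10

c0: i0/i1 or/st  2-wide
c1: i2 blt  no-port BR/BR
c2: i3 bne  no-port BR/MEM
c3: i4 ld  no-port MEM/MEM
c4: i5/i6 st/sub  2-wide
c5: i7 ld  WAW r2
c6: i8/i9 mulh/add  2-wide
c7: i10 ld  no-port MEM/MEM
c8: i11 ld  no-port MEM/MEM
c9: i12/i13 ld/add  2-wide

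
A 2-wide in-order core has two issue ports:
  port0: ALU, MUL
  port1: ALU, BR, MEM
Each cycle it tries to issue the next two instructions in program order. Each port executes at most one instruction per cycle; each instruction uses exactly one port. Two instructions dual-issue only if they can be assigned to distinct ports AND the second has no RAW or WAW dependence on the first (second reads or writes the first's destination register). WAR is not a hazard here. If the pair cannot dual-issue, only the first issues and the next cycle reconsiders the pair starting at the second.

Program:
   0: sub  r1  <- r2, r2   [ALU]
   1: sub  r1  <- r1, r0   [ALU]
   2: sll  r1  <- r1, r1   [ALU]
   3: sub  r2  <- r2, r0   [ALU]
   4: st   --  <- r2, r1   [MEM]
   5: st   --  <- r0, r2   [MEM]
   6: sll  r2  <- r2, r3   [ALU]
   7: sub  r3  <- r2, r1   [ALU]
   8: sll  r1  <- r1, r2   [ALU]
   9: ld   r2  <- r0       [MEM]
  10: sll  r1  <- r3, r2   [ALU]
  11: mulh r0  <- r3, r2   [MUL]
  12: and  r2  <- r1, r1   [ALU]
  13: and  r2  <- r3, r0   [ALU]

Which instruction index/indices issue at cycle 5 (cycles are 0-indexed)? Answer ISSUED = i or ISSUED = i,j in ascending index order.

ISSUED = 7,8

  cy0 -> i0 (sub.ALU) RAW+WAW r1
  cy1 -> i1 (sub.ALU) RAW+WAW r1
  cy2 -> i2&i3 (sll.ALU/sub.ALU) 2-wide
  cy3 -> i4 (st.MEM) no-port MEM/MEM
  cy4 -> i5&i6 (st.MEM/sll.ALU) 2-wide
  cy5 -> i7&i8 (sub.ALU/sll.ALU) 2-wide
  cy6 -> i9 (ld.MEM) RAW r2
  cy7 -> i10&i11 (sll.ALU/mulh.MUL) 2-wide
  cy8 -> i12 (and.ALU) WAW r2
  cy9 -> i13 (and.ALU) tail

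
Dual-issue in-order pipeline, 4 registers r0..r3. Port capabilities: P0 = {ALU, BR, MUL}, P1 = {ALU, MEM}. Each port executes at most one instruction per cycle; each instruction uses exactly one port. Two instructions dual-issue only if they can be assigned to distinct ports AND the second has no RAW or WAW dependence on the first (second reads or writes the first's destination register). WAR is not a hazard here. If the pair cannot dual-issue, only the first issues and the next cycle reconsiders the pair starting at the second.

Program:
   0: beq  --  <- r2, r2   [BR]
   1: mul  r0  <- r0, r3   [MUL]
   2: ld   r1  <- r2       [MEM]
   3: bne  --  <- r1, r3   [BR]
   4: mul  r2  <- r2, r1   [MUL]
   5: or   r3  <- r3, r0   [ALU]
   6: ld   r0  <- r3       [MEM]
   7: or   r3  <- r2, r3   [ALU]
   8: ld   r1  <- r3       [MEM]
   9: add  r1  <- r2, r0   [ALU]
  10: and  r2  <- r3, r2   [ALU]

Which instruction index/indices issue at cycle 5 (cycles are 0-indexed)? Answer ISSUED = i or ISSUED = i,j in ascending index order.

ISSUED = 8

[0] i0  beq  -- no-port BR/MUL
[1] i1,i2  mul+ld  -- pair
[2] i3  bne  -- no-port BR/MUL
[3] i4,i5  mul+or  -- pair
[4] i6,i7  ld+or  -- pair
[5] i8  ld  -- WAW r1
[6] i9,i10  add+and  -- pair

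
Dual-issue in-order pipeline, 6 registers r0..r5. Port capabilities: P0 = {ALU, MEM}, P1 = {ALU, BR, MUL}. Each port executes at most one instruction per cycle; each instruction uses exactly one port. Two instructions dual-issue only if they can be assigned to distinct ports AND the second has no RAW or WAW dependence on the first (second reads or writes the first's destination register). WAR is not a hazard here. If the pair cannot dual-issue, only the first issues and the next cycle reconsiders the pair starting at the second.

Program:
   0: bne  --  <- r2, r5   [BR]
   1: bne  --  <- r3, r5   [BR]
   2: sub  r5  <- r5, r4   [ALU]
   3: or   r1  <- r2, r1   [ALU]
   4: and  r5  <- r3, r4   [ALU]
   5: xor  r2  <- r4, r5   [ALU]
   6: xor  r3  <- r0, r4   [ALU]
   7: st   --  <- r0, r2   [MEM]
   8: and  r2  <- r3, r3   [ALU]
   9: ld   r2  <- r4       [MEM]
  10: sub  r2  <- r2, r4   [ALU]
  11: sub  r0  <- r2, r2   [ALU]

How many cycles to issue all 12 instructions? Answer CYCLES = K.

#0 head=0: bne i0 no-port BR/BR
#1 head=1: bne+sub i1/i2 pair
#2 head=3: or+and i3/i4 pair
#3 head=5: xor+xor i5/i6 pair
#4 head=7: st+and i7/i8 pair
#5 head=9: ld i9 RAW+WAW r2
#6 head=10: sub i10 RAW r2
#7 head=11: sub i11 tail

CYCLES = 8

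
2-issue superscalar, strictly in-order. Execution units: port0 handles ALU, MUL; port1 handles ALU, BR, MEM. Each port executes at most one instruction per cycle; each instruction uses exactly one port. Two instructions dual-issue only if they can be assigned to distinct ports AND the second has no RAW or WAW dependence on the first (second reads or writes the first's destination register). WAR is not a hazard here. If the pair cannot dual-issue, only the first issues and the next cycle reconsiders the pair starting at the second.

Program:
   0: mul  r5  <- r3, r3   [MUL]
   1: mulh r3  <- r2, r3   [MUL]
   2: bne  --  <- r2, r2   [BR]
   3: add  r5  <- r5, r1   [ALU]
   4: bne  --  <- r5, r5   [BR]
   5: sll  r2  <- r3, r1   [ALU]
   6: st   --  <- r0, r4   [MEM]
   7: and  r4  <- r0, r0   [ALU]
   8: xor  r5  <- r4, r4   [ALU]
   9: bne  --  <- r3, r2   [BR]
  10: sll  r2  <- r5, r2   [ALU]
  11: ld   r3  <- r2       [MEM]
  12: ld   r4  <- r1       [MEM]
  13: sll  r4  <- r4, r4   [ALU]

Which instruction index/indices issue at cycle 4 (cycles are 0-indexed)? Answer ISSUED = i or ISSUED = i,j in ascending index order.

ISSUED = 6,7

c0: i0 mul  no-port MUL/MUL
c1: i1/i2 mulh bne  2-wide
c2: i3 add  RAW r5
c3: i4/i5 bne sll  2-wide
c4: i6/i7 st and  2-wide
c5: i8/i9 xor bne  2-wide
c6: i10 sll  RAW r2
c7: i11 ld  no-port MEM/MEM
c8: i12 ld  RAW+WAW r4
c9: i13 sll  tail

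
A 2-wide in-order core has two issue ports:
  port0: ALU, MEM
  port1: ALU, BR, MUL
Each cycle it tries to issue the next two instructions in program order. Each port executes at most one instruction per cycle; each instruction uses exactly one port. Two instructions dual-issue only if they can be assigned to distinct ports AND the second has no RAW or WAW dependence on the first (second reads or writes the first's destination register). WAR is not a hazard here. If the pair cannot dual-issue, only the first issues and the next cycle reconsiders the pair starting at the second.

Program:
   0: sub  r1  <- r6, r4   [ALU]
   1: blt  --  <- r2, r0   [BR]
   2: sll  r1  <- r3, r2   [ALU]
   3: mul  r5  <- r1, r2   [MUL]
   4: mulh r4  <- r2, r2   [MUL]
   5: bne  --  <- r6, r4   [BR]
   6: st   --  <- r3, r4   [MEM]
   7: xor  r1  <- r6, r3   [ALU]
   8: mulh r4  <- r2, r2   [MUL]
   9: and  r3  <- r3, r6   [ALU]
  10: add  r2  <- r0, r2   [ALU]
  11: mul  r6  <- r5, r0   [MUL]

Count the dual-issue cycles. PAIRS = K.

PAIRS = 4

t=0 i0,i1:sub+blt ; dual
t=1 i2:sll ; RAW r1
t=2 i3:mul ; no-port MUL/MUL
t=3 i4:mulh ; no-port MUL/BR
t=4 i5,i6:bne+st ; dual
t=5 i7,i8:xor+mulh ; dual
t=6 i9,i10:and+add ; dual
t=7 i11:mul ; tail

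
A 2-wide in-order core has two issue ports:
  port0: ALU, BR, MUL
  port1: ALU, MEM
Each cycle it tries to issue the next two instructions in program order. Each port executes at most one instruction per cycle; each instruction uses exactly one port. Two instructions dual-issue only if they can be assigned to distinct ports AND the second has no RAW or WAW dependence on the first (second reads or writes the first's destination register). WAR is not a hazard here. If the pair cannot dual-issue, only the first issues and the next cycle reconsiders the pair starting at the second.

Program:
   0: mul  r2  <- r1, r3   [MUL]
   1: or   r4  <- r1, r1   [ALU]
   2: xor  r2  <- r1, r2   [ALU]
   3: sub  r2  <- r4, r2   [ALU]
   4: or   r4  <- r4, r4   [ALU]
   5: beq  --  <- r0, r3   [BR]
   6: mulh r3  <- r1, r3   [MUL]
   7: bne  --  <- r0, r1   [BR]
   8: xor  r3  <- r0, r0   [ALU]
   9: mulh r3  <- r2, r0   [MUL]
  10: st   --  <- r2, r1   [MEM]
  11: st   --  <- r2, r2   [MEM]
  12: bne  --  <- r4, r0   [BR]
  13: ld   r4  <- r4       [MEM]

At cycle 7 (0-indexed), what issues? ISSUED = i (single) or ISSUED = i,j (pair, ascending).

c0: i0&i1 mul.MUL;or.ALU  pair
c1: i2 xor.ALU  RAW+WAW r2
c2: i3&i4 sub.ALU;or.ALU  pair
c3: i5 beq.BR  no-port BR/MUL
c4: i6 mulh.MUL  no-port MUL/BR
c5: i7&i8 bne.BR;xor.ALU  pair
c6: i9&i10 mulh.MUL;st.MEM  pair
c7: i11&i12 st.MEM;bne.BR  pair
c8: i13 ld.MEM  tail

ISSUED = 11,12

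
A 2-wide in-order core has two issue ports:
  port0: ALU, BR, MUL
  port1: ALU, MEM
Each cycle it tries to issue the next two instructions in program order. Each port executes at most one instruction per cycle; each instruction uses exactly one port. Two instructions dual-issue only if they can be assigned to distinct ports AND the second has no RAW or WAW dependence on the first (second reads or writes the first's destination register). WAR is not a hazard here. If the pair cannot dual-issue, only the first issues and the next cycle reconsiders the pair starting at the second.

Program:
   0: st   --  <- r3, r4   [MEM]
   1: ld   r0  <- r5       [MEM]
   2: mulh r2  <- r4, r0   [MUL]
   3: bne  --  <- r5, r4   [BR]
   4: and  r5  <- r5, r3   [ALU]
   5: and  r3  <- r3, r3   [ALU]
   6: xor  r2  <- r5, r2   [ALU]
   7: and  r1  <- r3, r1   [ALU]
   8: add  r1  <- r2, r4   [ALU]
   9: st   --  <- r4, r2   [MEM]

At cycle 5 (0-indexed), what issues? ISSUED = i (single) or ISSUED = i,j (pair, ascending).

ISSUED = 7

[0] i0  st.MEM  -- no-port MEM/MEM
[1] i1  ld.MEM  -- RAW r0
[2] i2  mulh.MUL  -- no-port MUL/BR
[3] i3/i4  bne.BR and.ALU  -- pair
[4] i5/i6  and.ALU xor.ALU  -- pair
[5] i7  and.ALU  -- WAW r1
[6] i8/i9  add.ALU st.MEM  -- pair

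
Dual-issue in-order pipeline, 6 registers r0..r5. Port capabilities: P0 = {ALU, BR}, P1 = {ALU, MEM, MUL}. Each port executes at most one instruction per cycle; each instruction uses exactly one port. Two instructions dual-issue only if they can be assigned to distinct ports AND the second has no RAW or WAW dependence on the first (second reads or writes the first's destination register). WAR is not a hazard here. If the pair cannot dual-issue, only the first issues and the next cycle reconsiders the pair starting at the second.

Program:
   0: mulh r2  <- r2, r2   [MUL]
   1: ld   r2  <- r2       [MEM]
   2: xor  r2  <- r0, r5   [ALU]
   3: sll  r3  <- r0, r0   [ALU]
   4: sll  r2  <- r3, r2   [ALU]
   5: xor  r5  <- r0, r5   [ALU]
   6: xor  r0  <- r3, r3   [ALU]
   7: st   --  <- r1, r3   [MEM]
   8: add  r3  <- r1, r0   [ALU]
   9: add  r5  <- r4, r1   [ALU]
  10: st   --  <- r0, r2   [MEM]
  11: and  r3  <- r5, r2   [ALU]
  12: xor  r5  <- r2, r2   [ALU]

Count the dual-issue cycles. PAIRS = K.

#0 head=0: mulh i0 no-port MUL/MEM
#1 head=1: ld i1 WAW r2
#2 head=2: xor+sll i2&i3 pair
#3 head=4: sll+xor i4&i5 pair
#4 head=6: xor+st i6&i7 pair
#5 head=8: add+add i8&i9 pair
#6 head=10: st+and i10&i11 pair
#7 head=12: xor i12 tail

PAIRS = 5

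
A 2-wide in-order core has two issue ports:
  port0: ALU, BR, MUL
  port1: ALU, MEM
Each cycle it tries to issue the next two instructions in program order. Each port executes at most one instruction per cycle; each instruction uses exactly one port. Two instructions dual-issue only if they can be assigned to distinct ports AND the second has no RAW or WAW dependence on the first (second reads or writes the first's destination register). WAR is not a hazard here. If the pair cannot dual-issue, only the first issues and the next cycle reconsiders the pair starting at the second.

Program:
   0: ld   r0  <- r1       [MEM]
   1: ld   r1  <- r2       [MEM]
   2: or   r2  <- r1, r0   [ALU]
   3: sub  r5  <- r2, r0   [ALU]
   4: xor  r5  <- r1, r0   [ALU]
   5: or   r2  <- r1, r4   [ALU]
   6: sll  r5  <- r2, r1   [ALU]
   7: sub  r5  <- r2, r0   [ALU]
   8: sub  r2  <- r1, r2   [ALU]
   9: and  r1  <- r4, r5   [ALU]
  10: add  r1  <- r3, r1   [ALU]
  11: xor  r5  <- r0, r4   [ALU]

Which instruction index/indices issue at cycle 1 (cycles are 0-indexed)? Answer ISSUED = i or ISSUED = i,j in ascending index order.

c0: i0 ld  no-port MEM/MEM
c1: i1 ld  RAW r1
c2: i2 or  RAW r2
c3: i3 sub  WAW r5
c4: i4,i5 xor+or  pair
c5: i6 sll  WAW r5
c6: i7,i8 sub+sub  pair
c7: i9 and  RAW+WAW r1
c8: i10,i11 add+xor  pair

ISSUED = 1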